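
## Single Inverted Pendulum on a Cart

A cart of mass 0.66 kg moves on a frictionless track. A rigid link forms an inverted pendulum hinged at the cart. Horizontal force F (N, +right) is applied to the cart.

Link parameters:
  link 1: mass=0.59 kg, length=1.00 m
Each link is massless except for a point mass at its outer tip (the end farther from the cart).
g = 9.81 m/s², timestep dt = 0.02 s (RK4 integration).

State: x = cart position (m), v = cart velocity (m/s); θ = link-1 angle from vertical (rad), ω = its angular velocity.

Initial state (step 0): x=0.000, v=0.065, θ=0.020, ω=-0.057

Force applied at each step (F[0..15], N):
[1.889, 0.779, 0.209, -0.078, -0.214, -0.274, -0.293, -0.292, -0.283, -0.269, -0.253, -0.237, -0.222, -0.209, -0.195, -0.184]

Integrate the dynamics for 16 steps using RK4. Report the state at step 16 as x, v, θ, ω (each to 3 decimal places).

apply F[0]=+1.889 → step 1: x=0.002, v=0.119, θ=0.018, ω=-0.107
apply F[1]=+0.779 → step 2: x=0.004, v=0.139, θ=0.016, ω=-0.124
apply F[2]=+0.209 → step 3: x=0.007, v=0.143, θ=0.014, ω=-0.125
apply F[3]=-0.078 → step 4: x=0.010, v=0.139, θ=0.011, ω=-0.118
apply F[4]=-0.214 → step 5: x=0.013, v=0.130, θ=0.009, ω=-0.108
apply F[5]=-0.274 → step 6: x=0.015, v=0.121, θ=0.007, ω=-0.097
apply F[6]=-0.293 → step 7: x=0.018, v=0.111, θ=0.005, ω=-0.086
apply F[7]=-0.292 → step 8: x=0.020, v=0.101, θ=0.003, ω=-0.075
apply F[8]=-0.283 → step 9: x=0.022, v=0.092, θ=0.002, ω=-0.066
apply F[9]=-0.269 → step 10: x=0.023, v=0.084, θ=0.001, ω=-0.057
apply F[10]=-0.253 → step 11: x=0.025, v=0.076, θ=-0.000, ω=-0.049
apply F[11]=-0.237 → step 12: x=0.026, v=0.069, θ=-0.001, ω=-0.042
apply F[12]=-0.222 → step 13: x=0.028, v=0.063, θ=-0.002, ω=-0.036
apply F[13]=-0.209 → step 14: x=0.029, v=0.057, θ=-0.003, ω=-0.031
apply F[14]=-0.195 → step 15: x=0.030, v=0.051, θ=-0.003, ω=-0.026
apply F[15]=-0.184 → step 16: x=0.031, v=0.046, θ=-0.004, ω=-0.022

Answer: x=0.031, v=0.046, θ=-0.004, ω=-0.022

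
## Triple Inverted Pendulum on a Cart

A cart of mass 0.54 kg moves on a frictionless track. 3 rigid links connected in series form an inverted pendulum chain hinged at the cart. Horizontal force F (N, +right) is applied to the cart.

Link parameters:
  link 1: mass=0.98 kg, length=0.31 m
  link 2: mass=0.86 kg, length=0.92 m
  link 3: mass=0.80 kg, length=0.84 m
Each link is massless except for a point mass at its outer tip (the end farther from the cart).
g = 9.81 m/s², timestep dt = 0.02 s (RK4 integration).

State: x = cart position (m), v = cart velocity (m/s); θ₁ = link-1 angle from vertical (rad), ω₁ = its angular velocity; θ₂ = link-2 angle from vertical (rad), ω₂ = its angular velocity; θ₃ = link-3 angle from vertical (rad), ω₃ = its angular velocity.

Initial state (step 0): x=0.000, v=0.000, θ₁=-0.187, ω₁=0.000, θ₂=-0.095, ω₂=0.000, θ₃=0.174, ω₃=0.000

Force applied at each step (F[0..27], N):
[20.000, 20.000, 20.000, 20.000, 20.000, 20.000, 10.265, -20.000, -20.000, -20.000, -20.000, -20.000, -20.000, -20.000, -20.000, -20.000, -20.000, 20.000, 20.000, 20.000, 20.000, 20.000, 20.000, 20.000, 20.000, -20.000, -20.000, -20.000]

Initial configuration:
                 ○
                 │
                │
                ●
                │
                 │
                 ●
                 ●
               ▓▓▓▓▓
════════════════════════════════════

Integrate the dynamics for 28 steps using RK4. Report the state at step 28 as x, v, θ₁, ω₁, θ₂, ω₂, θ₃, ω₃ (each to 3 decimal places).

apply F[0]=+20.000 → step 1: x=0.008, v=0.767, θ₁=-0.213, ω₁=-2.564, θ₂=-0.095, ω₂=0.001, θ₃=0.174, ω₃=0.017
apply F[1]=+20.000 → step 2: x=0.030, v=1.438, θ₁=-0.287, ω₁=-4.770, θ₂=-0.095, ω₂=-0.012, θ₃=0.174, ω₃=-0.016
apply F[2]=+20.000 → step 3: x=0.064, v=1.929, θ₁=-0.399, ω₁=-6.284, θ₂=-0.096, ω₂=-0.084, θ₃=0.173, ω₃=-0.103
apply F[3]=+20.000 → step 4: x=0.106, v=2.241, θ₁=-0.534, ω₁=-7.117, θ₂=-0.099, ω₂=-0.244, θ₃=0.170, ω₃=-0.212
apply F[4]=+20.000 → step 5: x=0.153, v=2.430, θ₁=-0.681, ω₁=-7.534, θ₂=-0.106, ω₂=-0.479, θ₃=0.165, ω₃=-0.316
apply F[5]=+20.000 → step 6: x=0.203, v=2.548, θ₁=-0.834, ω₁=-7.759, θ₂=-0.119, ω₂=-0.767, θ₃=0.157, ω₃=-0.408
apply F[6]=+10.265 → step 7: x=0.253, v=2.486, θ₁=-0.990, ω₁=-7.814, θ₂=-0.136, ω₂=-0.981, θ₃=0.149, ω₃=-0.462
apply F[7]=-20.000 → step 8: x=0.298, v=2.011, θ₁=-1.145, ω₁=-7.761, θ₂=-0.154, ω₂=-0.844, θ₃=0.140, ω₃=-0.442
apply F[8]=-20.000 → step 9: x=0.334, v=1.533, θ₁=-1.302, ω₁=-7.939, θ₂=-0.170, ω₂=-0.703, θ₃=0.131, ω₃=-0.427
apply F[9]=-20.000 → step 10: x=0.359, v=1.028, θ₁=-1.464, ω₁=-8.327, θ₂=-0.182, ω₂=-0.573, θ₃=0.123, ω₃=-0.417
apply F[10]=-20.000 → step 11: x=0.374, v=0.472, θ₁=-1.636, ω₁=-8.952, θ₂=-0.193, ω₂=-0.466, θ₃=0.114, ω₃=-0.413
apply F[11]=-20.000 → step 12: x=0.378, v=-0.171, θ₁=-1.824, ω₁=-9.904, θ₂=-0.201, ω₂=-0.406, θ₃=0.106, ω₃=-0.414
apply F[12]=-20.000 → step 13: x=0.367, v=-0.959, θ₁=-2.036, ω₁=-11.396, θ₂=-0.210, ω₂=-0.436, θ₃=0.098, ω₃=-0.413
apply F[13]=-20.000 → step 14: x=0.337, v=-2.031, θ₁=-2.287, ω₁=-13.998, θ₂=-0.220, ω₂=-0.668, θ₃=0.090, ω₃=-0.393
apply F[14]=-20.000 → step 15: x=0.281, v=-3.806, θ₁=-2.615, ω₁=-19.688, θ₂=-0.240, ω₂=-1.519, θ₃=0.083, ω₃=-0.245
apply F[15]=-20.000 → step 16: x=0.172, v=-6.725, θ₁=-3.147, ω₁=-33.744, θ₂=-0.300, ω₂=-5.571, θ₃=0.087, ω₃=1.535
apply F[16]=-20.000 → step 17: x=0.069, v=-2.792, θ₁=-3.752, ω₁=-23.141, θ₂=-0.441, ω₂=-7.576, θ₃=0.152, ω₃=4.566
apply F[17]=+20.000 → step 18: x=0.037, v=-0.659, θ₁=-4.152, ω₁=-17.965, θ₂=-0.589, ω₂=-7.129, θ₃=0.244, ω₃=4.529
apply F[18]=+20.000 → step 19: x=0.038, v=0.664, θ₁=-4.491, ω₁=-16.293, θ₂=-0.727, ω₂=-6.712, θ₃=0.331, ω₃=4.155
apply F[19]=+20.000 → step 20: x=0.063, v=1.818, θ₁=-4.813, ω₁=-16.123, θ₂=-0.857, ω₂=-6.353, θ₃=0.410, ω₃=3.753
apply F[20]=+20.000 → step 21: x=0.112, v=3.068, θ₁=-5.144, ω₁=-17.239, θ₂=-0.981, ω₂=-5.958, θ₃=0.481, ω₃=3.412
apply F[21]=+20.000 → step 22: x=0.188, v=4.714, θ₁=-5.515, ω₁=-20.277, θ₂=-1.094, ω₂=-5.235, θ₃=0.547, ω₃=3.194
apply F[22]=+20.000 → step 23: x=0.306, v=7.136, θ₁=-5.980, ω₁=-26.914, θ₂=-1.181, ω₂=-3.032, θ₃=0.610, ω₃=3.065
apply F[23]=+20.000 → step 24: x=0.463, v=7.691, θ₁=-6.586, ω₁=-31.674, θ₂=-1.189, ω₂=2.498, θ₃=0.662, ω₃=1.699
apply F[24]=+20.000 → step 25: x=0.581, v=4.048, θ₁=-7.163, ω₁=-25.762, θ₂=-1.107, ω₂=4.946, θ₃=0.669, ω₃=-0.829
apply F[25]=-20.000 → step 26: x=0.629, v=0.965, θ₁=-7.631, ω₁=-21.794, θ₂=-1.008, ω₂=4.853, θ₃=0.640, ω₃=-2.028
apply F[26]=-20.000 → step 27: x=0.624, v=-1.409, θ₁=-8.058, ω₁=-21.392, θ₂=-0.915, ω₂=4.355, θ₃=0.591, ω₃=-2.749
apply F[27]=-20.000 → step 28: x=0.572, v=-3.943, θ₁=-8.508, ω₁=-24.370, θ₂=-0.836, ω₂=3.379, θ₃=0.531, ω₃=-3.221

Answer: x=0.572, v=-3.943, θ₁=-8.508, ω₁=-24.370, θ₂=-0.836, ω₂=3.379, θ₃=0.531, ω₃=-3.221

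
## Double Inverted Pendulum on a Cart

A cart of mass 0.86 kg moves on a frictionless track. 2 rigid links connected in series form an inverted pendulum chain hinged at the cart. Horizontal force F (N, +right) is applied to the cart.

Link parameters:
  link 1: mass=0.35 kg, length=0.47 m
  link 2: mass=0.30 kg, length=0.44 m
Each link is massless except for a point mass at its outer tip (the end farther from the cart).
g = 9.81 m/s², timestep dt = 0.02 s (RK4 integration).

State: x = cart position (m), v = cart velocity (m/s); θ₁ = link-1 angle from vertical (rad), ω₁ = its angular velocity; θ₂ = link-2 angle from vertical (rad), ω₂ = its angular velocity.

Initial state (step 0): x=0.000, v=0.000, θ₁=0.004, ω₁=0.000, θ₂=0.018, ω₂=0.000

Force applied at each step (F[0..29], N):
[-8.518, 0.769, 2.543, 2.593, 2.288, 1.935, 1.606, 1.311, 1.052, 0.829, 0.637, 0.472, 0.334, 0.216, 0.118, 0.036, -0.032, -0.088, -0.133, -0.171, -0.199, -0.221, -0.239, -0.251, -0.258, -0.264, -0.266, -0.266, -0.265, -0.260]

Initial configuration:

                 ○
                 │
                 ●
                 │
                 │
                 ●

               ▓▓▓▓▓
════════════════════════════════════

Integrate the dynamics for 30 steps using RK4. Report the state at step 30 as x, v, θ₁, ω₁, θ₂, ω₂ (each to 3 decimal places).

Answer: x=0.041, v=0.077, θ₁=-0.009, ω₁=-0.021, θ₂=-0.005, ω₂=-0.029

Derivation:
apply F[0]=-8.518 → step 1: x=-0.002, v=-0.199, θ₁=0.008, ω₁=0.421, θ₂=0.018, ω₂=0.010
apply F[1]=+0.769 → step 2: x=-0.006, v=-0.183, θ₁=0.016, ω₁=0.390, θ₂=0.018, ω₂=0.015
apply F[2]=+2.543 → step 3: x=-0.009, v=-0.127, θ₁=0.023, ω₁=0.279, θ₂=0.019, ω₂=0.014
apply F[3]=+2.593 → step 4: x=-0.011, v=-0.070, θ₁=0.027, ω₁=0.172, θ₂=0.019, ω₂=0.009
apply F[4]=+2.288 → step 5: x=-0.012, v=-0.021, θ₁=0.030, ω₁=0.083, θ₂=0.019, ω₂=0.000
apply F[5]=+1.935 → step 6: x=-0.012, v=0.019, θ₁=0.031, ω₁=0.014, θ₂=0.019, ω₂=-0.009
apply F[6]=+1.606 → step 7: x=-0.011, v=0.052, θ₁=0.031, ω₁=-0.038, θ₂=0.019, ω₂=-0.019
apply F[7]=+1.311 → step 8: x=-0.010, v=0.078, θ₁=0.030, ω₁=-0.076, θ₂=0.018, ω₂=-0.029
apply F[8]=+1.052 → step 9: x=-0.008, v=0.098, θ₁=0.028, ω₁=-0.103, θ₂=0.017, ω₂=-0.038
apply F[9]=+0.829 → step 10: x=-0.006, v=0.113, θ₁=0.026, ω₁=-0.121, θ₂=0.017, ω₂=-0.046
apply F[10]=+0.637 → step 11: x=-0.004, v=0.125, θ₁=0.023, ω₁=-0.132, θ₂=0.016, ω₂=-0.053
apply F[11]=+0.472 → step 12: x=-0.001, v=0.132, θ₁=0.020, ω₁=-0.137, θ₂=0.015, ω₂=-0.058
apply F[12]=+0.334 → step 13: x=0.002, v=0.137, θ₁=0.018, ω₁=-0.138, θ₂=0.013, ω₂=-0.063
apply F[13]=+0.216 → step 14: x=0.005, v=0.140, θ₁=0.015, ω₁=-0.136, θ₂=0.012, ω₂=-0.066
apply F[14]=+0.118 → step 15: x=0.007, v=0.141, θ₁=0.012, ω₁=-0.131, θ₂=0.011, ω₂=-0.067
apply F[15]=+0.036 → step 16: x=0.010, v=0.140, θ₁=0.010, ω₁=-0.124, θ₂=0.009, ω₂=-0.068
apply F[16]=-0.032 → step 17: x=0.013, v=0.138, θ₁=0.007, ω₁=-0.117, θ₂=0.008, ω₂=-0.068
apply F[17]=-0.088 → step 18: x=0.016, v=0.135, θ₁=0.005, ω₁=-0.108, θ₂=0.007, ω₂=-0.067
apply F[18]=-0.133 → step 19: x=0.018, v=0.131, θ₁=0.003, ω₁=-0.099, θ₂=0.005, ω₂=-0.065
apply F[19]=-0.171 → step 20: x=0.021, v=0.127, θ₁=0.001, ω₁=-0.091, θ₂=0.004, ω₂=-0.063
apply F[20]=-0.199 → step 21: x=0.023, v=0.122, θ₁=-0.001, ω₁=-0.082, θ₂=0.003, ω₂=-0.060
apply F[21]=-0.221 → step 22: x=0.026, v=0.118, θ₁=-0.002, ω₁=-0.073, θ₂=0.002, ω₂=-0.057
apply F[22]=-0.239 → step 23: x=0.028, v=0.112, θ₁=-0.004, ω₁=-0.065, θ₂=0.000, ω₂=-0.054
apply F[23]=-0.251 → step 24: x=0.030, v=0.107, θ₁=-0.005, ω₁=-0.057, θ₂=-0.001, ω₂=-0.051
apply F[24]=-0.258 → step 25: x=0.032, v=0.102, θ₁=-0.006, ω₁=-0.050, θ₂=-0.002, ω₂=-0.047
apply F[25]=-0.264 → step 26: x=0.034, v=0.097, θ₁=-0.007, ω₁=-0.043, θ₂=-0.002, ω₂=-0.043
apply F[26]=-0.266 → step 27: x=0.036, v=0.092, θ₁=-0.008, ω₁=-0.037, θ₂=-0.003, ω₂=-0.040
apply F[27]=-0.266 → step 28: x=0.038, v=0.087, θ₁=-0.008, ω₁=-0.031, θ₂=-0.004, ω₂=-0.036
apply F[28]=-0.265 → step 29: x=0.040, v=0.082, θ₁=-0.009, ω₁=-0.026, θ₂=-0.005, ω₂=-0.033
apply F[29]=-0.260 → step 30: x=0.041, v=0.077, θ₁=-0.009, ω₁=-0.021, θ₂=-0.005, ω₂=-0.029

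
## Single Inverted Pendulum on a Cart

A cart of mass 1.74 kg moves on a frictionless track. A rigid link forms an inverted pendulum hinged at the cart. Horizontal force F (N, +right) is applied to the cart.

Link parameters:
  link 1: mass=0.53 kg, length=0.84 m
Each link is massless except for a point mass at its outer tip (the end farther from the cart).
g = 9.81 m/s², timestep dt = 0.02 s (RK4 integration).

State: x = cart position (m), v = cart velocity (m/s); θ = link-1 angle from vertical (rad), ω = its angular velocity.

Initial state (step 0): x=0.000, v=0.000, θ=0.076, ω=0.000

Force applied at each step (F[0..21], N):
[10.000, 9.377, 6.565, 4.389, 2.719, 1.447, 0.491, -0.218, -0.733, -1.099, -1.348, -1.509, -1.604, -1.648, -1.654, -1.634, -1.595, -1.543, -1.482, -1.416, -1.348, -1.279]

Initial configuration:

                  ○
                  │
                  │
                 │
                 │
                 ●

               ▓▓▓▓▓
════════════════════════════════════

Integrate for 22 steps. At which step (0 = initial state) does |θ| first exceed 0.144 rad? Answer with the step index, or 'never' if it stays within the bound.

apply F[0]=+10.000 → step 1: x=0.001, v=0.110, θ=0.075, ω=-0.113
apply F[1]=+9.377 → step 2: x=0.004, v=0.214, θ=0.072, ω=-0.219
apply F[2]=+6.565 → step 3: x=0.009, v=0.285, θ=0.066, ω=-0.287
apply F[3]=+4.389 → step 4: x=0.015, v=0.331, θ=0.060, ω=-0.328
apply F[4]=+2.719 → step 5: x=0.022, v=0.359, θ=0.054, ω=-0.348
apply F[5]=+1.447 → step 6: x=0.030, v=0.373, θ=0.047, ω=-0.352
apply F[6]=+0.491 → step 7: x=0.037, v=0.376, θ=0.040, ω=-0.346
apply F[7]=-0.218 → step 8: x=0.045, v=0.371, θ=0.033, ω=-0.332
apply F[8]=-0.733 → step 9: x=0.052, v=0.361, θ=0.026, ω=-0.313
apply F[9]=-1.099 → step 10: x=0.059, v=0.347, θ=0.020, ω=-0.291
apply F[10]=-1.348 → step 11: x=0.066, v=0.331, θ=0.015, ω=-0.267
apply F[11]=-1.509 → step 12: x=0.072, v=0.313, θ=0.010, ω=-0.242
apply F[12]=-1.604 → step 13: x=0.078, v=0.294, θ=0.005, ω=-0.218
apply F[13]=-1.648 → step 14: x=0.084, v=0.275, θ=0.001, ω=-0.195
apply F[14]=-1.654 → step 15: x=0.089, v=0.256, θ=-0.003, ω=-0.172
apply F[15]=-1.634 → step 16: x=0.094, v=0.237, θ=-0.006, ω=-0.151
apply F[16]=-1.595 → step 17: x=0.099, v=0.219, θ=-0.009, ω=-0.132
apply F[17]=-1.543 → step 18: x=0.103, v=0.202, θ=-0.011, ω=-0.114
apply F[18]=-1.482 → step 19: x=0.107, v=0.186, θ=-0.013, ω=-0.097
apply F[19]=-1.416 → step 20: x=0.110, v=0.170, θ=-0.015, ω=-0.082
apply F[20]=-1.348 → step 21: x=0.114, v=0.156, θ=-0.017, ω=-0.069
apply F[21]=-1.279 → step 22: x=0.117, v=0.142, θ=-0.018, ω=-0.056
max |θ| = 0.076 ≤ 0.144 over all 23 states.

Answer: never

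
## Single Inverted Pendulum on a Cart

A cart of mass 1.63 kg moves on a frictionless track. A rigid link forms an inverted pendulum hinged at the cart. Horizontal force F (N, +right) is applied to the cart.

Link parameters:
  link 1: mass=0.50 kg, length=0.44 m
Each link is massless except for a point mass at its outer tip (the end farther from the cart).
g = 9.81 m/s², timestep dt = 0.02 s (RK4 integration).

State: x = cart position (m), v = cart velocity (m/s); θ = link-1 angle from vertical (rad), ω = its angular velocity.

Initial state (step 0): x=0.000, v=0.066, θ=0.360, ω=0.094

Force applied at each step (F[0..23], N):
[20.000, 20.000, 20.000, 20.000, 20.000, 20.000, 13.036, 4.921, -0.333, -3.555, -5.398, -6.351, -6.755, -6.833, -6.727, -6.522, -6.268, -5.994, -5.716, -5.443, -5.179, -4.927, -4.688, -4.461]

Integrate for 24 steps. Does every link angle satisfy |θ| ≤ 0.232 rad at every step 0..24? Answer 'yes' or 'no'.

apply F[0]=+20.000 → step 1: x=0.003, v=0.283, θ=0.359, ω=-0.211
apply F[1]=+20.000 → step 2: x=0.011, v=0.501, θ=0.352, ω=-0.520
apply F[2]=+20.000 → step 3: x=0.024, v=0.720, θ=0.338, ω=-0.837
apply F[3]=+20.000 → step 4: x=0.040, v=0.941, θ=0.318, ω=-1.168
apply F[4]=+20.000 → step 5: x=0.061, v=1.164, θ=0.291, ω=-1.519
apply F[5]=+20.000 → step 6: x=0.087, v=1.391, θ=0.257, ω=-1.894
apply F[6]=+13.036 → step 7: x=0.116, v=1.537, θ=0.217, ω=-2.112
apply F[7]=+4.921 → step 8: x=0.147, v=1.588, θ=0.175, ω=-2.138
apply F[8]=-0.333 → step 9: x=0.179, v=1.577, θ=0.133, ω=-2.045
apply F[9]=-3.555 → step 10: x=0.210, v=1.528, θ=0.094, ω=-1.884
apply F[10]=-5.398 → step 11: x=0.240, v=1.458, θ=0.058, ω=-1.692
apply F[11]=-6.351 → step 12: x=0.268, v=1.378, θ=0.026, ω=-1.491
apply F[12]=-6.755 → step 13: x=0.295, v=1.294, θ=-0.002, ω=-1.296
apply F[13]=-6.833 → step 14: x=0.320, v=1.211, θ=-0.026, ω=-1.114
apply F[14]=-6.727 → step 15: x=0.343, v=1.131, θ=-0.047, ω=-0.947
apply F[15]=-6.522 → step 16: x=0.365, v=1.054, θ=-0.064, ω=-0.798
apply F[16]=-6.268 → step 17: x=0.386, v=0.981, θ=-0.079, ω=-0.665
apply F[17]=-5.994 → step 18: x=0.404, v=0.913, θ=-0.091, ω=-0.548
apply F[18]=-5.716 → step 19: x=0.422, v=0.849, θ=-0.101, ω=-0.445
apply F[19]=-5.443 → step 20: x=0.438, v=0.788, θ=-0.109, ω=-0.356
apply F[20]=-5.179 → step 21: x=0.454, v=0.732, θ=-0.115, ω=-0.277
apply F[21]=-4.927 → step 22: x=0.468, v=0.678, θ=-0.120, ω=-0.210
apply F[22]=-4.688 → step 23: x=0.481, v=0.628, θ=-0.123, ω=-0.151
apply F[23]=-4.461 → step 24: x=0.493, v=0.581, θ=-0.126, ω=-0.100
Max |angle| over trajectory = 0.360 rad; bound = 0.232 → exceeded.

Answer: no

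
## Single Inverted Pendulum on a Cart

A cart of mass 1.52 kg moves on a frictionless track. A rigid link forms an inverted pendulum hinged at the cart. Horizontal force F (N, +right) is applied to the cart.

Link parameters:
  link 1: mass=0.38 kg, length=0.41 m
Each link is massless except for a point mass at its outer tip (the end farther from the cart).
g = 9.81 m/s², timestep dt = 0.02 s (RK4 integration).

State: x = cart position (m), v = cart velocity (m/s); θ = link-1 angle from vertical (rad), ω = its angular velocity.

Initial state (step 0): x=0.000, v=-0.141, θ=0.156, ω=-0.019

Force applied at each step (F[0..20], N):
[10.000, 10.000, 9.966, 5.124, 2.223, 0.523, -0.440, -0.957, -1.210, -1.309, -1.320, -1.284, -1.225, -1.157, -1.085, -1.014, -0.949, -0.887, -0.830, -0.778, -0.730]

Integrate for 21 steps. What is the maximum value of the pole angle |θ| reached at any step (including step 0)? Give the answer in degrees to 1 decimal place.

Answer: 8.9°

Derivation:
apply F[0]=+10.000 → step 1: x=-0.002, v=-0.018, θ=0.153, ω=-0.242
apply F[1]=+10.000 → step 2: x=-0.001, v=0.106, θ=0.146, ω=-0.469
apply F[2]=+9.966 → step 3: x=0.003, v=0.230, θ=0.135, ω=-0.701
apply F[3]=+5.124 → step 4: x=0.008, v=0.291, θ=0.120, ω=-0.788
apply F[4]=+2.223 → step 5: x=0.014, v=0.315, θ=0.104, ω=-0.792
apply F[5]=+0.523 → step 6: x=0.020, v=0.317, θ=0.089, ω=-0.752
apply F[6]=-0.440 → step 7: x=0.026, v=0.308, θ=0.074, ω=-0.690
apply F[7]=-0.957 → step 8: x=0.032, v=0.292, θ=0.061, ω=-0.619
apply F[8]=-1.210 → step 9: x=0.038, v=0.273, θ=0.049, ω=-0.548
apply F[9]=-1.309 → step 10: x=0.043, v=0.254, θ=0.039, ω=-0.479
apply F[10]=-1.320 → step 11: x=0.048, v=0.235, θ=0.030, ω=-0.416
apply F[11]=-1.284 → step 12: x=0.053, v=0.217, θ=0.022, ω=-0.359
apply F[12]=-1.225 → step 13: x=0.057, v=0.200, θ=0.016, ω=-0.309
apply F[13]=-1.157 → step 14: x=0.061, v=0.184, θ=0.010, ω=-0.264
apply F[14]=-1.085 → step 15: x=0.064, v=0.169, θ=0.005, ω=-0.225
apply F[15]=-1.014 → step 16: x=0.068, v=0.156, θ=0.001, ω=-0.190
apply F[16]=-0.949 → step 17: x=0.071, v=0.143, θ=-0.003, ω=-0.160
apply F[17]=-0.887 → step 18: x=0.073, v=0.132, θ=-0.005, ω=-0.134
apply F[18]=-0.830 → step 19: x=0.076, v=0.121, θ=-0.008, ω=-0.112
apply F[19]=-0.778 → step 20: x=0.078, v=0.111, θ=-0.010, ω=-0.092
apply F[20]=-0.730 → step 21: x=0.080, v=0.102, θ=-0.012, ω=-0.075
Max |angle| over trajectory = 0.156 rad = 8.9°.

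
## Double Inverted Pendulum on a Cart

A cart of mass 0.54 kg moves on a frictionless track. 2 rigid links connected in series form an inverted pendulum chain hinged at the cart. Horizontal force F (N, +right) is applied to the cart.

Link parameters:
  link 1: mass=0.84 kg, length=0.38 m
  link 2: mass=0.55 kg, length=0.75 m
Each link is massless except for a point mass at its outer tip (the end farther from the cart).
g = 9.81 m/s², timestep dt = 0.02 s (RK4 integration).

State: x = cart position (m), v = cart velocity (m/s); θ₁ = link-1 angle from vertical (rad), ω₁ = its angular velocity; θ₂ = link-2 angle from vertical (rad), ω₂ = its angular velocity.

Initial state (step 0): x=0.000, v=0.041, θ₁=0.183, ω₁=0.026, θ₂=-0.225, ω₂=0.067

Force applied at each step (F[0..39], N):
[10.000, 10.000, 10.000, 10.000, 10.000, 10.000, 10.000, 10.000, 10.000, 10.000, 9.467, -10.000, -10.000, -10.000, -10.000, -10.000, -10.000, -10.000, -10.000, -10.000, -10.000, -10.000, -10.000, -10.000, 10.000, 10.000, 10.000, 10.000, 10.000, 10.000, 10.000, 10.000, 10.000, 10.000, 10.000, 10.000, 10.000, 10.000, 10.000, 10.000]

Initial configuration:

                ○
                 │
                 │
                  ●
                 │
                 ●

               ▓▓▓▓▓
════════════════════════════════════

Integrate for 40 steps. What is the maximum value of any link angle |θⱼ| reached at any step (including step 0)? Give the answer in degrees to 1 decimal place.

Answer: 292.0°

Derivation:
apply F[0]=+10.000 → step 1: x=0.004, v=0.310, θ₁=0.179, ω₁=-0.439, θ₂=-0.226, ω₂=-0.124
apply F[1]=+10.000 → step 2: x=0.012, v=0.585, θ₁=0.165, ω₁=-0.931, θ₂=-0.230, ω₂=-0.309
apply F[2]=+10.000 → step 3: x=0.027, v=0.873, θ₁=0.141, ω₁=-1.478, θ₂=-0.238, ω₂=-0.481
apply F[3]=+10.000 → step 4: x=0.047, v=1.183, θ₁=0.106, ω₁=-2.113, θ₂=-0.249, ω₂=-0.633
apply F[4]=+10.000 → step 5: x=0.074, v=1.518, θ₁=0.056, ω₁=-2.867, θ₂=-0.263, ω₂=-0.751
apply F[5]=+10.000 → step 6: x=0.108, v=1.881, θ₁=-0.010, ω₁=-3.756, θ₂=-0.279, ω₂=-0.823
apply F[6]=+10.000 → step 7: x=0.150, v=2.254, θ₁=-0.095, ω₁=-4.751, θ₂=-0.296, ω₂=-0.842
apply F[7]=+10.000 → step 8: x=0.198, v=2.596, θ₁=-0.200, ω₁=-5.736, θ₂=-0.312, ω₂=-0.820
apply F[8]=+10.000 → step 9: x=0.253, v=2.853, θ₁=-0.323, ω₁=-6.540, θ₂=-0.328, ω₂=-0.799
apply F[9]=+10.000 → step 10: x=0.312, v=2.998, θ₁=-0.460, ω₁=-7.066, θ₂=-0.344, ω₂=-0.828
apply F[10]=+9.467 → step 11: x=0.372, v=3.032, θ₁=-0.604, ω₁=-7.332, θ₂=-0.362, ω₂=-0.922
apply F[11]=-10.000 → step 12: x=0.429, v=2.660, θ₁=-0.746, ω₁=-6.886, θ₂=-0.380, ω₂=-0.923
apply F[12]=-10.000 → step 13: x=0.479, v=2.329, θ₁=-0.881, ω₁=-6.670, θ₂=-0.399, ω₂=-0.904
apply F[13]=-10.000 → step 14: x=0.522, v=2.014, θ₁=-1.014, ω₁=-6.619, θ₂=-0.416, ω₂=-0.873
apply F[14]=-10.000 → step 15: x=0.559, v=1.699, θ₁=-1.147, ω₁=-6.698, θ₂=-0.434, ω₂=-0.841
apply F[15]=-10.000 → step 16: x=0.590, v=1.371, θ₁=-1.282, ω₁=-6.888, θ₂=-0.450, ω₂=-0.814
apply F[16]=-10.000 → step 17: x=0.614, v=1.018, θ₁=-1.423, ω₁=-7.189, θ₂=-0.466, ω₂=-0.802
apply F[17]=-10.000 → step 18: x=0.631, v=0.626, θ₁=-1.571, ω₁=-7.613, θ₂=-0.482, ω₂=-0.818
apply F[18]=-10.000 → step 19: x=0.639, v=0.180, θ₁=-1.728, ω₁=-8.192, θ₂=-0.499, ω₂=-0.878
apply F[19]=-10.000 → step 20: x=0.637, v=-0.343, θ₁=-1.900, ω₁=-8.986, θ₂=-0.518, ω₂=-1.009
apply F[20]=-10.000 → step 21: x=0.624, v=-0.982, θ₁=-2.090, ω₁=-10.111, θ₂=-0.540, ω₂=-1.261
apply F[21]=-10.000 → step 22: x=0.597, v=-1.800, θ₁=-2.308, ω₁=-11.790, θ₂=-0.570, ω₂=-1.737
apply F[22]=-10.000 → step 23: x=0.550, v=-2.907, θ₁=-2.568, ω₁=-14.486, θ₂=-0.613, ω₂=-2.690
apply F[23]=-10.000 → step 24: x=0.478, v=-4.353, θ₁=-2.899, ω₁=-18.809, θ₂=-0.685, ω₂=-4.795
apply F[24]=+10.000 → step 25: x=0.389, v=-4.222, θ₁=-3.295, ω₁=-19.891, θ₂=-0.816, ω₂=-8.236
apply F[25]=+10.000 → step 26: x=0.320, v=-2.678, θ₁=-3.660, ω₁=-16.356, θ₂=-1.002, ω₂=-10.013
apply F[26]=+10.000 → step 27: x=0.278, v=-1.552, θ₁=-3.954, ω₁=-13.333, θ₂=-1.208, ω₂=-10.480
apply F[27]=+10.000 → step 28: x=0.254, v=-0.916, θ₁=-4.200, ω₁=-11.359, θ₂=-1.419, ω₂=-10.587
apply F[28]=+10.000 → step 29: x=0.240, v=-0.568, θ₁=-4.412, ω₁=-9.898, θ₂=-1.630, ω₂=-10.581
apply F[29]=+10.000 → step 30: x=0.230, v=-0.401, θ₁=-4.597, ω₁=-8.620, θ₂=-1.841, ω₂=-10.516
apply F[30]=+10.000 → step 31: x=0.223, v=-0.362, θ₁=-4.757, ω₁=-7.336, θ₂=-2.051, ω₂=-10.402
apply F[31]=+10.000 → step 32: x=0.215, v=-0.421, θ₁=-4.890, ω₁=-5.933, θ₂=-2.257, ω₂=-10.234
apply F[32]=+10.000 → step 33: x=0.206, v=-0.547, θ₁=-4.993, ω₁=-4.355, θ₂=-2.460, ω₂=-10.003
apply F[33]=+10.000 → step 34: x=0.193, v=-0.704, θ₁=-5.063, ω₁=-2.614, θ₂=-2.657, ω₂=-9.707
apply F[34]=+10.000 → step 35: x=0.178, v=-0.845, θ₁=-5.097, ω₁=-0.786, θ₂=-2.848, ω₂=-9.367
apply F[35]=+10.000 → step 36: x=0.160, v=-0.926, θ₁=-5.094, ω₁=1.019, θ₂=-3.032, ω₂=-9.020
apply F[36]=+10.000 → step 37: x=0.141, v=-0.912, θ₁=-5.057, ω₁=2.712, θ₂=-3.209, ω₂=-8.718
apply F[37]=+10.000 → step 38: x=0.124, v=-0.782, θ₁=-4.987, ω₁=4.266, θ₂=-3.381, ω₂=-8.506
apply F[38]=+10.000 → step 39: x=0.111, v=-0.517, θ₁=-4.887, ω₁=5.717, θ₂=-3.550, ω₂=-8.413
apply F[39]=+10.000 → step 40: x=0.104, v=-0.096, θ₁=-4.758, ω₁=7.148, θ₂=-3.718, ω₂=-8.452
Max |angle| over trajectory = 5.097 rad = 292.0°.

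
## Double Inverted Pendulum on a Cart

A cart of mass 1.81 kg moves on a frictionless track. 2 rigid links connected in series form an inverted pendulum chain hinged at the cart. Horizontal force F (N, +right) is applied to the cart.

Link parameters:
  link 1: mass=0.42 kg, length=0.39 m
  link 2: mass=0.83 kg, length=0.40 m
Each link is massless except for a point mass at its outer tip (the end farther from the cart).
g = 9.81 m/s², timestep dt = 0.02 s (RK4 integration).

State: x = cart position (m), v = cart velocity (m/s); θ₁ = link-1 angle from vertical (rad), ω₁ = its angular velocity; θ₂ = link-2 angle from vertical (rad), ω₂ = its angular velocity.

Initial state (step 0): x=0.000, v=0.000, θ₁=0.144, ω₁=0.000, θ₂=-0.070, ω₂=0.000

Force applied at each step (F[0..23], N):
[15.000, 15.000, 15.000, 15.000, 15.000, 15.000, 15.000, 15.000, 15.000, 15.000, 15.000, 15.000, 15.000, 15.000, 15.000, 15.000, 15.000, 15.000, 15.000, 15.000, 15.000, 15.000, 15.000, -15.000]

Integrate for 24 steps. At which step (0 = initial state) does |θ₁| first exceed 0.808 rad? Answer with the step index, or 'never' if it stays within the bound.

apply F[0]=+15.000 → step 1: x=0.001, v=0.146, θ₁=0.143, ω₁=-0.091, θ₂=-0.073, ω₂=-0.313
apply F[1]=+15.000 → step 2: x=0.006, v=0.293, θ₁=0.140, ω₁=-0.183, θ₂=-0.083, ω₂=-0.629
apply F[2]=+15.000 → step 3: x=0.013, v=0.440, θ₁=0.136, ω₁=-0.276, θ₂=-0.098, ω₂=-0.951
apply F[3]=+15.000 → step 4: x=0.023, v=0.589, θ₁=0.129, ω₁=-0.373, θ₂=-0.121, ω₂=-1.282
apply F[4]=+15.000 → step 5: x=0.037, v=0.740, θ₁=0.121, ω₁=-0.477, θ₂=-0.150, ω₂=-1.622
apply F[5]=+15.000 → step 6: x=0.053, v=0.892, θ₁=0.110, ω₁=-0.591, θ₂=-0.186, ω₂=-1.970
apply F[6]=+15.000 → step 7: x=0.072, v=1.047, θ₁=0.097, ω₁=-0.723, θ₂=-0.228, ω₂=-2.324
apply F[7]=+15.000 → step 8: x=0.095, v=1.204, θ₁=0.081, ω₁=-0.881, θ₂=-0.279, ω₂=-2.677
apply F[8]=+15.000 → step 9: x=0.121, v=1.363, θ₁=0.062, ω₁=-1.076, θ₂=-0.336, ω₂=-3.022
apply F[9]=+15.000 → step 10: x=0.149, v=1.525, θ₁=0.038, ω₁=-1.319, θ₂=-0.399, ω₂=-3.348
apply F[10]=+15.000 → step 11: x=0.182, v=1.689, θ₁=0.008, ω₁=-1.621, θ₂=-0.469, ω₂=-3.644
apply F[11]=+15.000 → step 12: x=0.217, v=1.855, θ₁=-0.028, ω₁=-1.993, θ₂=-0.545, ω₂=-3.896
apply F[12]=+15.000 → step 13: x=0.256, v=2.023, θ₁=-0.072, ω₁=-2.446, θ₂=-0.625, ω₂=-4.087
apply F[13]=+15.000 → step 14: x=0.298, v=2.190, θ₁=-0.126, ω₁=-2.984, θ₂=-0.708, ω₂=-4.200
apply F[14]=+15.000 → step 15: x=0.343, v=2.356, θ₁=-0.192, ω₁=-3.611, θ₂=-0.792, ω₂=-4.212
apply F[15]=+15.000 → step 16: x=0.392, v=2.518, θ₁=-0.271, ω₁=-4.327, θ₂=-0.875, ω₂=-4.097
apply F[16]=+15.000 → step 17: x=0.444, v=2.669, θ₁=-0.365, ω₁=-5.127, θ₂=-0.955, ω₂=-3.828
apply F[17]=+15.000 → step 18: x=0.499, v=2.804, θ₁=-0.477, ω₁=-5.999, θ₂=-1.027, ω₂=-3.381
apply F[18]=+15.000 → step 19: x=0.556, v=2.908, θ₁=-0.606, ω₁=-6.925, θ₂=-1.089, ω₂=-2.749
apply F[19]=+15.000 → step 20: x=0.615, v=2.965, θ₁=-0.754, ω₁=-7.870, θ₂=-1.136, ω₂=-1.970
apply F[20]=+15.000 → step 21: x=0.674, v=2.953, θ₁=-0.920, ω₁=-8.749, θ₂=-1.167, ω₂=-1.175
apply F[21]=+15.000 → step 22: x=0.732, v=2.860, θ₁=-1.102, ω₁=-9.412, θ₂=-1.185, ω₂=-0.637
apply F[22]=+15.000 → step 23: x=0.788, v=2.704, θ₁=-1.294, ω₁=-9.716, θ₂=-1.197, ω₂=-0.666
apply F[23]=-15.000 → step 24: x=0.838, v=2.325, θ₁=-1.489, ω₁=-9.748, θ₂=-1.214, ω₂=-1.098
|θ₁| = 0.920 > 0.808 first at step 21.

Answer: 21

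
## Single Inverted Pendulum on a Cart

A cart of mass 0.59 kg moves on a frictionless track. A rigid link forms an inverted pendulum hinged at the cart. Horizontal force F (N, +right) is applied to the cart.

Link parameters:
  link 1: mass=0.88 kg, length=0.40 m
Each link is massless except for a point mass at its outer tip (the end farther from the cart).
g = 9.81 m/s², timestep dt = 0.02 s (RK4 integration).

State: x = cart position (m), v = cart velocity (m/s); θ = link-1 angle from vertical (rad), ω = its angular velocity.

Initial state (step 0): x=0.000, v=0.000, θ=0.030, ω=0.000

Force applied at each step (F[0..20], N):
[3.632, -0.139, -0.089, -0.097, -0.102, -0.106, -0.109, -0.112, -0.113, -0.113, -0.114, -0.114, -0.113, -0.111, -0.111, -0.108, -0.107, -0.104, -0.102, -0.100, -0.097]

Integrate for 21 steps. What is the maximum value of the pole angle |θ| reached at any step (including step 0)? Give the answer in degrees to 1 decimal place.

Answer: 1.7°

Derivation:
apply F[0]=+3.632 → step 1: x=0.001, v=0.114, θ=0.027, ω=-0.272
apply F[1]=-0.139 → step 2: x=0.003, v=0.103, θ=0.022, ω=-0.230
apply F[2]=-0.089 → step 3: x=0.005, v=0.094, θ=0.018, ω=-0.198
apply F[3]=-0.097 → step 4: x=0.007, v=0.086, θ=0.014, ω=-0.170
apply F[4]=-0.102 → step 5: x=0.009, v=0.079, θ=0.011, ω=-0.146
apply F[5]=-0.106 → step 6: x=0.010, v=0.072, θ=0.008, ω=-0.125
apply F[6]=-0.109 → step 7: x=0.012, v=0.066, θ=0.006, ω=-0.107
apply F[7]=-0.112 → step 8: x=0.013, v=0.061, θ=0.004, ω=-0.091
apply F[8]=-0.113 → step 9: x=0.014, v=0.056, θ=0.003, ω=-0.077
apply F[9]=-0.113 → step 10: x=0.015, v=0.052, θ=0.001, ω=-0.065
apply F[10]=-0.114 → step 11: x=0.016, v=0.048, θ=-0.000, ω=-0.055
apply F[11]=-0.114 → step 12: x=0.017, v=0.044, θ=-0.001, ω=-0.046
apply F[12]=-0.113 → step 13: x=0.018, v=0.041, θ=-0.002, ω=-0.039
apply F[13]=-0.111 → step 14: x=0.019, v=0.038, θ=-0.003, ω=-0.032
apply F[14]=-0.111 → step 15: x=0.019, v=0.035, θ=-0.003, ω=-0.026
apply F[15]=-0.108 → step 16: x=0.020, v=0.032, θ=-0.004, ω=-0.021
apply F[16]=-0.107 → step 17: x=0.021, v=0.030, θ=-0.004, ω=-0.017
apply F[17]=-0.104 → step 18: x=0.021, v=0.027, θ=-0.004, ω=-0.013
apply F[18]=-0.102 → step 19: x=0.022, v=0.025, θ=-0.005, ω=-0.010
apply F[19]=-0.100 → step 20: x=0.022, v=0.023, θ=-0.005, ω=-0.007
apply F[20]=-0.097 → step 21: x=0.023, v=0.021, θ=-0.005, ω=-0.005
Max |angle| over trajectory = 0.030 rad = 1.7°.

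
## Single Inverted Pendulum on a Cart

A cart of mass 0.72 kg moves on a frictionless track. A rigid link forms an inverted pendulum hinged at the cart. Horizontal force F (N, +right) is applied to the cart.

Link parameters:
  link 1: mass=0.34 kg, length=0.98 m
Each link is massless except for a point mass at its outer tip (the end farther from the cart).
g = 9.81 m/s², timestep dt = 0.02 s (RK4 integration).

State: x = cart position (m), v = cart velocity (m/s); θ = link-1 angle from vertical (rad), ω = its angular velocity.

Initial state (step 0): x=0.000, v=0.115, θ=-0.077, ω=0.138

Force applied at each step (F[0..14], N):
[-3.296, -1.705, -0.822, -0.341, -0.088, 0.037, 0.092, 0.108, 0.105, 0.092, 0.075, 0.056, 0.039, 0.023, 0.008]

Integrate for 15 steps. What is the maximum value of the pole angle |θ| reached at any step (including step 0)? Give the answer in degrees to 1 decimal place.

Answer: 4.4°

Derivation:
apply F[0]=-3.296 → step 1: x=0.001, v=0.031, θ=-0.074, ω=0.209
apply F[1]=-1.705 → step 2: x=0.002, v=-0.010, θ=-0.069, ω=0.236
apply F[2]=-0.822 → step 3: x=0.001, v=-0.027, θ=-0.064, ω=0.240
apply F[3]=-0.341 → step 4: x=0.001, v=-0.031, θ=-0.060, ω=0.231
apply F[4]=-0.088 → step 5: x=0.000, v=-0.028, θ=-0.055, ω=0.217
apply F[5]=+0.037 → step 6: x=-0.000, v=-0.022, θ=-0.051, ω=0.200
apply F[6]=+0.092 → step 7: x=-0.001, v=-0.015, θ=-0.047, ω=0.183
apply F[7]=+0.108 → step 8: x=-0.001, v=-0.008, θ=-0.044, ω=0.167
apply F[8]=+0.105 → step 9: x=-0.001, v=-0.001, θ=-0.040, ω=0.151
apply F[9]=+0.092 → step 10: x=-0.001, v=0.005, θ=-0.038, ω=0.137
apply F[10]=+0.075 → step 11: x=-0.001, v=0.011, θ=-0.035, ω=0.124
apply F[11]=+0.056 → step 12: x=-0.001, v=0.015, θ=-0.033, ω=0.113
apply F[12]=+0.039 → step 13: x=-0.000, v=0.019, θ=-0.030, ω=0.102
apply F[13]=+0.023 → step 14: x=0.000, v=0.023, θ=-0.029, ω=0.093
apply F[14]=+0.008 → step 15: x=0.001, v=0.026, θ=-0.027, ω=0.085
Max |angle| over trajectory = 0.077 rad = 4.4°.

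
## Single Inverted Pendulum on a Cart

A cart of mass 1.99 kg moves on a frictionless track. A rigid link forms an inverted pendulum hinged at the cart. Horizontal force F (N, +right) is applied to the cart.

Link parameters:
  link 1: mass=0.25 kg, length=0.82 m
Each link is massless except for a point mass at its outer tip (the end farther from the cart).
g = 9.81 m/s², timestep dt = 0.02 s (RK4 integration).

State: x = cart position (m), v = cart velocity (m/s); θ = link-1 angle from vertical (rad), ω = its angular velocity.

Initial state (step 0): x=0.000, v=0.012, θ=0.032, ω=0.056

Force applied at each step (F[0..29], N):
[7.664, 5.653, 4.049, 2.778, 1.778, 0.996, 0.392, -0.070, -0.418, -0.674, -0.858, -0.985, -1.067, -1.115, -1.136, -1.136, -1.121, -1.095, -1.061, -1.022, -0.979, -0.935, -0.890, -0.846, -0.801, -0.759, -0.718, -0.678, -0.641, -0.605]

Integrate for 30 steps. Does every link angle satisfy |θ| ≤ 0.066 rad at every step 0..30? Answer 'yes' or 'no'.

Answer: yes

Derivation:
apply F[0]=+7.664 → step 1: x=0.001, v=0.088, θ=0.032, ω=-0.029
apply F[1]=+5.653 → step 2: x=0.003, v=0.144, θ=0.031, ω=-0.090
apply F[2]=+4.049 → step 3: x=0.007, v=0.184, θ=0.029, ω=-0.131
apply F[3]=+2.778 → step 4: x=0.011, v=0.211, θ=0.026, ω=-0.158
apply F[4]=+1.778 → step 5: x=0.015, v=0.229, θ=0.023, ω=-0.173
apply F[5]=+0.996 → step 6: x=0.020, v=0.238, θ=0.019, ω=-0.180
apply F[6]=+0.392 → step 7: x=0.024, v=0.242, θ=0.016, ω=-0.180
apply F[7]=-0.070 → step 8: x=0.029, v=0.241, θ=0.012, ω=-0.175
apply F[8]=-0.418 → step 9: x=0.034, v=0.236, θ=0.009, ω=-0.168
apply F[9]=-0.674 → step 10: x=0.039, v=0.229, θ=0.005, ω=-0.157
apply F[10]=-0.858 → step 11: x=0.043, v=0.221, θ=0.002, ω=-0.146
apply F[11]=-0.985 → step 12: x=0.047, v=0.211, θ=-0.001, ω=-0.134
apply F[12]=-1.067 → step 13: x=0.052, v=0.200, θ=-0.003, ω=-0.121
apply F[13]=-1.115 → step 14: x=0.055, v=0.189, θ=-0.005, ω=-0.108
apply F[14]=-1.136 → step 15: x=0.059, v=0.178, θ=-0.007, ω=-0.096
apply F[15]=-1.136 → step 16: x=0.063, v=0.166, θ=-0.009, ω=-0.085
apply F[16]=-1.121 → step 17: x=0.066, v=0.155, θ=-0.011, ω=-0.074
apply F[17]=-1.095 → step 18: x=0.069, v=0.145, θ=-0.012, ω=-0.063
apply F[18]=-1.061 → step 19: x=0.072, v=0.134, θ=-0.013, ω=-0.054
apply F[19]=-1.022 → step 20: x=0.074, v=0.124, θ=-0.014, ω=-0.045
apply F[20]=-0.979 → step 21: x=0.077, v=0.115, θ=-0.015, ω=-0.037
apply F[21]=-0.935 → step 22: x=0.079, v=0.106, θ=-0.016, ω=-0.029
apply F[22]=-0.890 → step 23: x=0.081, v=0.097, θ=-0.016, ω=-0.023
apply F[23]=-0.846 → step 24: x=0.083, v=0.089, θ=-0.017, ω=-0.017
apply F[24]=-0.801 → step 25: x=0.084, v=0.082, θ=-0.017, ω=-0.012
apply F[25]=-0.759 → step 26: x=0.086, v=0.074, θ=-0.017, ω=-0.007
apply F[26]=-0.718 → step 27: x=0.087, v=0.068, θ=-0.017, ω=-0.003
apply F[27]=-0.678 → step 28: x=0.089, v=0.061, θ=-0.017, ω=0.001
apply F[28]=-0.641 → step 29: x=0.090, v=0.055, θ=-0.017, ω=0.004
apply F[29]=-0.605 → step 30: x=0.091, v=0.050, θ=-0.017, ω=0.007
Max |angle| over trajectory = 0.032 rad; bound = 0.066 → within bound.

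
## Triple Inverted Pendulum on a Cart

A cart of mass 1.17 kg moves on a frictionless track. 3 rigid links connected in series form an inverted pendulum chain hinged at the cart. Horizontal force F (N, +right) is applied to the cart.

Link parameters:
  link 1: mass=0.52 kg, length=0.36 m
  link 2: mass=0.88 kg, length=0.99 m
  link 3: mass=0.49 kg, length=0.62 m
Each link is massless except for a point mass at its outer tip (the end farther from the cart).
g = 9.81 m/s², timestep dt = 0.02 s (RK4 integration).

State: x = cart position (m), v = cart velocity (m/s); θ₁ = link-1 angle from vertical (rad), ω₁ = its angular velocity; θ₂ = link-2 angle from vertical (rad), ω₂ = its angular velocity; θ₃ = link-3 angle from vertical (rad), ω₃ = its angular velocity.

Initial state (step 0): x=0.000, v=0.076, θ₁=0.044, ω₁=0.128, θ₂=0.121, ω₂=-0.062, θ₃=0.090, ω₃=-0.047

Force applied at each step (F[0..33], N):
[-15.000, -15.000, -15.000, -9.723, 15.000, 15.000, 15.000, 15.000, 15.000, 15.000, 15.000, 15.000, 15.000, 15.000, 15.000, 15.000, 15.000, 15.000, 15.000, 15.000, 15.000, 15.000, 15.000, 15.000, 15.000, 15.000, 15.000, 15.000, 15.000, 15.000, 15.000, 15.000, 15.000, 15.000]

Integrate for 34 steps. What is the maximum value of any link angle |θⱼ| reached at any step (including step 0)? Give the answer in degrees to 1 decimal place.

apply F[0]=-15.000 → step 1: x=-0.001, v=-0.194, θ₁=0.053, ω₁=0.808, θ₂=0.120, ω₂=-0.011, θ₃=0.089, ω₃=-0.061
apply F[1]=-15.000 → step 2: x=-0.008, v=-0.468, θ₁=0.077, ω₁=1.532, θ₂=0.120, ω₂=0.027, θ₃=0.088, ω₃=-0.074
apply F[2]=-15.000 → step 3: x=-0.020, v=-0.745, θ₁=0.115, ω₁=2.324, θ₂=0.121, ω₂=0.044, θ₃=0.086, ω₃=-0.086
apply F[3]=-9.723 → step 4: x=-0.037, v=-0.938, θ₁=0.168, ω₁=2.944, θ₂=0.122, ω₂=0.038, θ₃=0.084, ω₃=-0.097
apply F[4]=+15.000 → step 5: x=-0.053, v=-0.736, θ₁=0.223, ω₁=2.594, θ₂=0.122, ω₂=-0.005, θ₃=0.082, ω₃=-0.114
apply F[5]=+15.000 → step 6: x=-0.066, v=-0.552, θ₁=0.272, ω₁=2.399, θ₂=0.122, ω₂=-0.085, θ₃=0.080, ω₃=-0.133
apply F[6]=+15.000 → step 7: x=-0.076, v=-0.382, θ₁=0.320, ω₁=2.334, θ₂=0.119, ω₂=-0.197, θ₃=0.077, ω₃=-0.152
apply F[7]=+15.000 → step 8: x=-0.082, v=-0.220, θ₁=0.366, ω₁=2.373, θ₂=0.114, ω₂=-0.337, θ₃=0.073, ω₃=-0.170
apply F[8]=+15.000 → step 9: x=-0.084, v=-0.064, θ₁=0.415, ω₁=2.494, θ₂=0.105, ω₂=-0.500, θ₃=0.070, ω₃=-0.185
apply F[9]=+15.000 → step 10: x=-0.084, v=0.091, θ₁=0.467, ω₁=2.671, θ₂=0.093, ω₂=-0.678, θ₃=0.066, ω₃=-0.195
apply F[10]=+15.000 → step 11: x=-0.081, v=0.248, θ₁=0.522, ω₁=2.882, θ₂=0.078, ω₂=-0.865, θ₃=0.062, ω₃=-0.202
apply F[11]=+15.000 → step 12: x=-0.074, v=0.410, θ₁=0.582, ω₁=3.104, θ₂=0.059, ω₂=-1.055, θ₃=0.058, ω₃=-0.204
apply F[12]=+15.000 → step 13: x=-0.064, v=0.578, θ₁=0.646, ω₁=3.321, θ₂=0.036, ω₂=-1.242, θ₃=0.054, ω₃=-0.203
apply F[13]=+15.000 → step 14: x=-0.051, v=0.753, θ₁=0.715, ω₁=3.523, θ₂=0.009, ω₂=-1.422, θ₃=0.050, ω₃=-0.199
apply F[14]=+15.000 → step 15: x=-0.034, v=0.936, θ₁=0.787, ω₁=3.706, θ₂=-0.021, ω₂=-1.591, θ₃=0.046, ω₃=-0.194
apply F[15]=+15.000 → step 16: x=-0.014, v=1.125, θ₁=0.863, ω₁=3.869, θ₂=-0.054, ω₂=-1.750, θ₃=0.042, ω₃=-0.190
apply F[16]=+15.000 → step 17: x=0.011, v=1.320, θ₁=0.942, ω₁=4.015, θ₂=-0.091, ω₂=-1.898, θ₃=0.038, ω₃=-0.187
apply F[17]=+15.000 → step 18: x=0.039, v=1.520, θ₁=1.023, ω₁=4.149, θ₂=-0.130, ω₂=-2.035, θ₃=0.035, ω₃=-0.188
apply F[18]=+15.000 → step 19: x=0.072, v=1.724, θ₁=1.108, ω₁=4.276, θ₂=-0.172, ω₂=-2.162, θ₃=0.031, ω₃=-0.193
apply F[19]=+15.000 → step 20: x=0.108, v=1.931, θ₁=1.194, ω₁=4.402, θ₂=-0.217, ω₂=-2.280, θ₃=0.027, ω₃=-0.204
apply F[20]=+15.000 → step 21: x=0.149, v=2.140, θ₁=1.284, ω₁=4.534, θ₂=-0.263, ω₂=-2.388, θ₃=0.023, ω₃=-0.221
apply F[21]=+15.000 → step 22: x=0.194, v=2.352, θ₁=1.376, ω₁=4.679, θ₂=-0.312, ω₂=-2.488, θ₃=0.018, ω₃=-0.247
apply F[22]=+15.000 → step 23: x=0.243, v=2.566, θ₁=1.471, ω₁=4.849, θ₂=-0.363, ω₂=-2.576, θ₃=0.013, ω₃=-0.281
apply F[23]=+15.000 → step 24: x=0.296, v=2.782, θ₁=1.570, ω₁=5.056, θ₂=-0.415, ω₂=-2.652, θ₃=0.007, ω₃=-0.324
apply F[24]=+15.000 → step 25: x=0.354, v=3.004, θ₁=1.674, ω₁=5.322, θ₂=-0.469, ω₂=-2.711, θ₃=-0.000, ω₃=-0.376
apply F[25]=+15.000 → step 26: x=0.417, v=3.235, θ₁=1.783, ω₁=5.677, θ₂=-0.523, ω₂=-2.746, θ₃=-0.008, ω₃=-0.434
apply F[26]=+15.000 → step 27: x=0.484, v=3.484, θ₁=1.902, ω₁=6.172, θ₂=-0.578, ω₂=-2.747, θ₃=-0.018, ω₃=-0.489
apply F[27]=+15.000 → step 28: x=0.556, v=3.767, θ₁=2.032, ω₁=6.880, θ₂=-0.633, ω₂=-2.706, θ₃=-0.028, ω₃=-0.522
apply F[28]=+15.000 → step 29: x=0.635, v=4.117, θ₁=2.179, ω₁=7.901, θ₂=-0.686, ω₂=-2.624, θ₃=-0.038, ω₃=-0.488
apply F[29]=+15.000 → step 30: x=0.722, v=4.584, θ₁=2.350, ω₁=9.282, θ₂=-0.738, ω₂=-2.563, θ₃=-0.046, ω₃=-0.293
apply F[30]=+15.000 → step 31: x=0.819, v=5.185, θ₁=2.551, ω₁=10.746, θ₂=-0.790, ω₂=-2.742, θ₃=-0.048, ω₃=0.170
apply F[31]=+15.000 → step 32: x=0.929, v=5.788, θ₁=2.776, ω₁=11.603, θ₂=-0.851, ω₂=-3.417, θ₃=-0.038, ω₃=0.804
apply F[32]=+15.000 → step 33: x=1.050, v=6.221, θ₁=3.011, ω₁=11.852, θ₂=-0.929, ω₂=-4.436, θ₃=-0.017, ω₃=1.271
apply F[33]=+15.000 → step 34: x=1.177, v=6.486, θ₁=3.251, ω₁=12.222, θ₂=-1.029, ω₂=-5.548, θ₃=0.010, ω₃=1.404
Max |angle| over trajectory = 3.251 rad = 186.3°.

Answer: 186.3°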